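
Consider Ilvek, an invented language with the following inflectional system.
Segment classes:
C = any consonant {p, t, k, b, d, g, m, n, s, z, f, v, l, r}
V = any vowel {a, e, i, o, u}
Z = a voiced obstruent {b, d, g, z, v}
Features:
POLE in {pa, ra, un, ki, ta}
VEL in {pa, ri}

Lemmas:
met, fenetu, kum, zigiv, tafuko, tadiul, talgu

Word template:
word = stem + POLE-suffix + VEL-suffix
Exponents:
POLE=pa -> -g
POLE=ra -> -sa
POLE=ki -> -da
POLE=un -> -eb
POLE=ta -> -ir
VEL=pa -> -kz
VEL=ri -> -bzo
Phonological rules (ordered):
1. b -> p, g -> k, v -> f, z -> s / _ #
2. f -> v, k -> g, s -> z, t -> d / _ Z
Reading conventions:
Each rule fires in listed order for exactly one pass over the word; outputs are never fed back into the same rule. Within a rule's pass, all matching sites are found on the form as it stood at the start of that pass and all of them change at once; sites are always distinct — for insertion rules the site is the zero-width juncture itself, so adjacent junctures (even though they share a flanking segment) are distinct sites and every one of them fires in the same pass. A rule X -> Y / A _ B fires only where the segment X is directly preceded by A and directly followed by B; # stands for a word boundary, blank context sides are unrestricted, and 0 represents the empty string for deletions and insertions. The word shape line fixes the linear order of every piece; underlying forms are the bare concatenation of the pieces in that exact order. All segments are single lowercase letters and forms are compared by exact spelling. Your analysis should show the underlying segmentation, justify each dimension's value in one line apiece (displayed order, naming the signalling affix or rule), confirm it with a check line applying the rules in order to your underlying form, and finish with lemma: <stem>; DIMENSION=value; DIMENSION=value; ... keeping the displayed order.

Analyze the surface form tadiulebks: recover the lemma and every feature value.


underlying: tadiul-eb-kz
POLE=un - signalled by the affix -eb
VEL=pa - signalled by the affix -kz
check: tadiulebkz -> tadiulebks -> tadiulebks
lemma: tadiul; POLE=un; VEL=pa


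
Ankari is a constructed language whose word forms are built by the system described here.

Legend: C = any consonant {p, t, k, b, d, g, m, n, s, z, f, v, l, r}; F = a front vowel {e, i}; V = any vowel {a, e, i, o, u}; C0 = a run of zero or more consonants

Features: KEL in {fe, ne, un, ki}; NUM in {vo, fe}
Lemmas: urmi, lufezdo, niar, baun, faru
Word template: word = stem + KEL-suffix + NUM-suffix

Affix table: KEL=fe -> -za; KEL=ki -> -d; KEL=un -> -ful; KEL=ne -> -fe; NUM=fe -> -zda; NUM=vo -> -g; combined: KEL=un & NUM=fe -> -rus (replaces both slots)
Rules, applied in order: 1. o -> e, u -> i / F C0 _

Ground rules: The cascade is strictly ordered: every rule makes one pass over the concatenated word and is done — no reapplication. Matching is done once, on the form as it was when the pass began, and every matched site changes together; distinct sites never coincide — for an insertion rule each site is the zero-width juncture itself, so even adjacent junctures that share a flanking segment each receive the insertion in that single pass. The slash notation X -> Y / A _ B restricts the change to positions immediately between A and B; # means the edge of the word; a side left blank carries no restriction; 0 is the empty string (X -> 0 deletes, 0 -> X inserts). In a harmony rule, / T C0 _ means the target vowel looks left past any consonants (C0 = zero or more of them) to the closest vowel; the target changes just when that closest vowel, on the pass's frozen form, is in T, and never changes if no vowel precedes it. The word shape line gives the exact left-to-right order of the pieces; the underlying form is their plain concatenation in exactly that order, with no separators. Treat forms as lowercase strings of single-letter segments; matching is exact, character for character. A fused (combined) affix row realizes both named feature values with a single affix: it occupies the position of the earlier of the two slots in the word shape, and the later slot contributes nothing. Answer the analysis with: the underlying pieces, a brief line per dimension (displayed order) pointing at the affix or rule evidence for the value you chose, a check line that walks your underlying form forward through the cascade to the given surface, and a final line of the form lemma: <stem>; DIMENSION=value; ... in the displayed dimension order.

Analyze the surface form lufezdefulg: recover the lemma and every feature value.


underlying: lufezdo-ful-g
KEL=un - signalled by the affix -ful
NUM=vo - signalled by the affix -g
check: lufezdofulg -> lufezdefulg
lemma: lufezdo; KEL=un; NUM=vo


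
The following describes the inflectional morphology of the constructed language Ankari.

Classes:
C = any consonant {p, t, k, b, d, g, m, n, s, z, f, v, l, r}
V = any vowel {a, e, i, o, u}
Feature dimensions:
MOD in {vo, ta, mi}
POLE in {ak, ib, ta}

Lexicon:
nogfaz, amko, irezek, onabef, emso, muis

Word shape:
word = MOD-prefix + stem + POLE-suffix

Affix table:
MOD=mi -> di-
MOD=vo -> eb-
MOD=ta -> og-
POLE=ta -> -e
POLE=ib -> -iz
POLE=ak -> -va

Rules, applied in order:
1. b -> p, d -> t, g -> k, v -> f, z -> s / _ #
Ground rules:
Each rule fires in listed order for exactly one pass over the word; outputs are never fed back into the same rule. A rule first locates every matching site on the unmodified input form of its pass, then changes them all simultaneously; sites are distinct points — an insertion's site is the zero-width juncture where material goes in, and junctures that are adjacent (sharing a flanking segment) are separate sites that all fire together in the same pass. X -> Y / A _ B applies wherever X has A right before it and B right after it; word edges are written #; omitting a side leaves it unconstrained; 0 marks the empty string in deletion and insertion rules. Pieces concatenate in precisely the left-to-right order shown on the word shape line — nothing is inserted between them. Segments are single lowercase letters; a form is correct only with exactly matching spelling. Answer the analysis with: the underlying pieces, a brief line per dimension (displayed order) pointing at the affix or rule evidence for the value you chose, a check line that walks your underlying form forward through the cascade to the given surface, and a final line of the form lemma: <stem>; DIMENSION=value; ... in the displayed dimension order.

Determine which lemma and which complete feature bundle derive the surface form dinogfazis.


underlying: di-nogfaz-iz
MOD=mi - signalled by the affix di-
POLE=ib - signalled by the affix -iz
check: dinogfaziz -> dinogfazis
lemma: nogfaz; MOD=mi; POLE=ib


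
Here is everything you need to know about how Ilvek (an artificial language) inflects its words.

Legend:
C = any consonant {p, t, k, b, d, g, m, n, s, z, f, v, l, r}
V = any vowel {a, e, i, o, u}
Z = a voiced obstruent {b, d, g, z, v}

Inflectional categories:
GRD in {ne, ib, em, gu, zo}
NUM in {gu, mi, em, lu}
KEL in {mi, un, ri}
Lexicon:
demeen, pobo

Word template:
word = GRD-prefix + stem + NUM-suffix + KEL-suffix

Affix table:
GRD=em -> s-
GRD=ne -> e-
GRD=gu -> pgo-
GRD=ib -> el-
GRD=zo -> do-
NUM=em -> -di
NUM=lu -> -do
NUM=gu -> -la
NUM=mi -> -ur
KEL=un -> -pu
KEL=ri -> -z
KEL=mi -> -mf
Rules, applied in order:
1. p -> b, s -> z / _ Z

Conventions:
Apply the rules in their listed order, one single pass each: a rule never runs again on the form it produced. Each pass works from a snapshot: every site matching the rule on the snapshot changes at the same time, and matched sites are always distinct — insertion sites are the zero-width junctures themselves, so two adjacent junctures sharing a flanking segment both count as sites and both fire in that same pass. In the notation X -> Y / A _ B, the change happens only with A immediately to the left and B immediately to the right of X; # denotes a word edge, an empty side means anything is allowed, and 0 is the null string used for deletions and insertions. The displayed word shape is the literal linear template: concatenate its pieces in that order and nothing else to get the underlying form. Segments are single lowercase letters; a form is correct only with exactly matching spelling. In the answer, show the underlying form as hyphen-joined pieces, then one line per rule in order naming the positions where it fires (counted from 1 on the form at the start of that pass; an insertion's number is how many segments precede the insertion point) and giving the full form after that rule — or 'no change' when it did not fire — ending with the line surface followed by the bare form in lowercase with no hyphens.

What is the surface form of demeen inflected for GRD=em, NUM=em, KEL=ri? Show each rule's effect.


underlying: s-demeen-di-z
1. p -> b, s -> z / _ Z: fires at position(s) 1: zdemeendiz
surface: zdemeendiz


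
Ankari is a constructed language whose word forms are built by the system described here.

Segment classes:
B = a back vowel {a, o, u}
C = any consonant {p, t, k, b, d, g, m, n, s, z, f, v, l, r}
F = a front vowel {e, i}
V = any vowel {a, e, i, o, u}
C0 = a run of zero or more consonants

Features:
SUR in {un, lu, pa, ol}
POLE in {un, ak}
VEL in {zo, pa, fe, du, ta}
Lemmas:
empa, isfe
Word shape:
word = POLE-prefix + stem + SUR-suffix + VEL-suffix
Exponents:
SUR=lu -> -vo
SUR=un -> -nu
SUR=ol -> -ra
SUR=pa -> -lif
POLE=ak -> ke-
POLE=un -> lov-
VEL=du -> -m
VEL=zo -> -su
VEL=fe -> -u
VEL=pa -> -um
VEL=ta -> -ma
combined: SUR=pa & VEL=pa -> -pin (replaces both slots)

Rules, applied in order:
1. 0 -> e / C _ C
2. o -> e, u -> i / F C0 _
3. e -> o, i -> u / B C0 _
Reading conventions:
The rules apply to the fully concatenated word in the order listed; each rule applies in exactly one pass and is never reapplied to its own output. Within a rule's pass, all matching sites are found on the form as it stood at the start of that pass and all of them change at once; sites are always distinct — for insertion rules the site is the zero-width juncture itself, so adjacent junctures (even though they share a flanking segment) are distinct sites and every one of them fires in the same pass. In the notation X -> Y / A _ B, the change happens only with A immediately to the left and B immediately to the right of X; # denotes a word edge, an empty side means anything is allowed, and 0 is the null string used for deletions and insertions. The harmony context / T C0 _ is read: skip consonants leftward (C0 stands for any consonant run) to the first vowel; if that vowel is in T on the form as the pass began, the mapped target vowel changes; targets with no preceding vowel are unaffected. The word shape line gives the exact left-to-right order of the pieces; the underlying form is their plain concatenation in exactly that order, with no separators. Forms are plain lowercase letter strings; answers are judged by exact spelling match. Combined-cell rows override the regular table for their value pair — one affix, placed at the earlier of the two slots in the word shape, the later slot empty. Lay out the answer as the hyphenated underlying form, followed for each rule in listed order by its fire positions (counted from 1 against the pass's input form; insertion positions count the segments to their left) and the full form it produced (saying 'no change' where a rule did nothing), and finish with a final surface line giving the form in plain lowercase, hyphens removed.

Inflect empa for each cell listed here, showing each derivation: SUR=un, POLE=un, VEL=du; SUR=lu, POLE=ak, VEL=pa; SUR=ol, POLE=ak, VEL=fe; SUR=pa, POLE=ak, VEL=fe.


cell SUR=un, POLE=un, VEL=du:
underlying: lov-empa-nu-m
1. 0 -> e / C _ C: inserts after position(s) 5: lovemepanum
2. o -> e, u -> i / F C0 _: no change
3. e -> o, i -> u / B C0 _: fires at position(s) 4: lovomepanum
surface: lovomepanum

cell SUR=lu, POLE=ak, VEL=pa:
underlying: ke-empa-vo-um
1. 0 -> e / C _ C: inserts after position(s) 4: keemepavoum
2. o -> e, u -> i / F C0 _: no change
3. e -> o, i -> u / B C0 _: no change
surface: keemepavoum

cell SUR=ol, POLE=ak, VEL=fe:
underlying: ke-empa-ra-u
1. 0 -> e / C _ C: inserts after position(s) 4: keemeparau
2. o -> e, u -> i / F C0 _: no change
3. e -> o, i -> u / B C0 _: no change
surface: keemeparau

cell SUR=pa, POLE=ak, VEL=fe:
underlying: ke-empa-lif-u
1. 0 -> e / C _ C: inserts after position(s) 4: keemepalifu
2. o -> e, u -> i / F C0 _: fires at position(s) 11: keemepalifi
3. e -> o, i -> u / B C0 _: fires at position(s) 9: keemepalufi
surface: keemepalufi


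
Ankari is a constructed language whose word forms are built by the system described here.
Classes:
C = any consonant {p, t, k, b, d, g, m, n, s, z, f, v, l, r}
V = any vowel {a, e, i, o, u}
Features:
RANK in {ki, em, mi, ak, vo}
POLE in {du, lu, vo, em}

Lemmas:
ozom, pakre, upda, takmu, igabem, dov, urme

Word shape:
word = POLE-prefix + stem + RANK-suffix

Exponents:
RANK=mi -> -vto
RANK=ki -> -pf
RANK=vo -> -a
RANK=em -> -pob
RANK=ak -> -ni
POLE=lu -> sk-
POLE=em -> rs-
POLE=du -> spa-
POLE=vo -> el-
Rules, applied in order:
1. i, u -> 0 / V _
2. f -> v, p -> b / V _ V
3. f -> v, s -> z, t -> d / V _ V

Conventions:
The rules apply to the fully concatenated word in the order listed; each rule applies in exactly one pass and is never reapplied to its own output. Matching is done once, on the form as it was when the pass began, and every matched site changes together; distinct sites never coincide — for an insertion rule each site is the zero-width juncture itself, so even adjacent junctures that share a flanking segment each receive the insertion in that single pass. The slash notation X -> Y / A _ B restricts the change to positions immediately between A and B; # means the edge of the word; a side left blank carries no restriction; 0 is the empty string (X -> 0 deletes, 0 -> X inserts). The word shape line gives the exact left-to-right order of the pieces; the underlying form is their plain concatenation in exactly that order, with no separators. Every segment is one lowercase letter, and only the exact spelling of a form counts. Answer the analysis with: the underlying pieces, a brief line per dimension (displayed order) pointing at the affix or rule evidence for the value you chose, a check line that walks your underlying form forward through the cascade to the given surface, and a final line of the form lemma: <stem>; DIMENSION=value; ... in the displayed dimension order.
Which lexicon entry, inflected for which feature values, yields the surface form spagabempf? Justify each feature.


underlying: spa-igabem-pf
RANK=ki - signalled by the affix -pf
POLE=du - signalled by the affix spa-
check: spaigabempf -> spagabempf -> spagabempf -> spagabempf
lemma: igabem; RANK=ki; POLE=du


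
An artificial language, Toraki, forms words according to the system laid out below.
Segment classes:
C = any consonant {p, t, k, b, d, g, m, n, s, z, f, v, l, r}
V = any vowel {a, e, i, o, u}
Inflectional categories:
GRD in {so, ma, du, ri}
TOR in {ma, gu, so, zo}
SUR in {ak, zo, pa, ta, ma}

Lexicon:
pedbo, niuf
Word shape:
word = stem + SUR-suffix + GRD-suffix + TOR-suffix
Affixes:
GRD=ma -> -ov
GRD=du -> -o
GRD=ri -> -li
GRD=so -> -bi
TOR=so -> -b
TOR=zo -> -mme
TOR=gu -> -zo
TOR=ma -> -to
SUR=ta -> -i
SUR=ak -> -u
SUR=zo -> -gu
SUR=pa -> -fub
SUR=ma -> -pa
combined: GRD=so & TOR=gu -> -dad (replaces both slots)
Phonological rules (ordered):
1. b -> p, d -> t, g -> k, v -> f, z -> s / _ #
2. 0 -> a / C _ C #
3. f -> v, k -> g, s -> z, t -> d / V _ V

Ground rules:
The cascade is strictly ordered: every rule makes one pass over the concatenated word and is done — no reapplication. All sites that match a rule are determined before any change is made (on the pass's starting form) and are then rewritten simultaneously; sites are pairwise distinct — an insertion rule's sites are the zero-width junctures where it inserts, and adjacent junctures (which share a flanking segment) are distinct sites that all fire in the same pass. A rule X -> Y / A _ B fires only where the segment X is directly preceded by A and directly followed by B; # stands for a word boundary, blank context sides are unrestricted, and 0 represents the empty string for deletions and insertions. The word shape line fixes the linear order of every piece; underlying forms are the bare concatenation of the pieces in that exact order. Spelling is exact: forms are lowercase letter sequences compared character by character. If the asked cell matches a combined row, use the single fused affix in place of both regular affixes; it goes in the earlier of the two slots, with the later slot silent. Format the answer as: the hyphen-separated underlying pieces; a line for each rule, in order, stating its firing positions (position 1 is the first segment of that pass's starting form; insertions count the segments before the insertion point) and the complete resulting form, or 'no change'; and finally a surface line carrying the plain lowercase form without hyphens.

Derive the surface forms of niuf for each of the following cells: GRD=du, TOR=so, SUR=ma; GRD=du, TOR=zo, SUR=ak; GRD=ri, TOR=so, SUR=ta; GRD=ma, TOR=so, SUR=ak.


cell GRD=du, TOR=so, SUR=ma:
underlying: niuf-pa-o-b
1. b -> p, d -> t, g -> k, v -> f, z -> s / _ #: fires at position(s) 8: niufpaop
2. 0 -> a / C _ C #: no change
3. f -> v, k -> g, s -> z, t -> d / V _ V: no change
surface: niufpaop

cell GRD=du, TOR=zo, SUR=ak:
underlying: niuf-u-o-mme
1. b -> p, d -> t, g -> k, v -> f, z -> s / _ #: no change
2. 0 -> a / C _ C #: no change
3. f -> v, k -> g, s -> z, t -> d / V _ V: fires at position(s) 4: niuvuomme
surface: niuvuomme

cell GRD=ri, TOR=so, SUR=ta:
underlying: niuf-i-li-b
1. b -> p, d -> t, g -> k, v -> f, z -> s / _ #: fires at position(s) 8: niufilip
2. 0 -> a / C _ C #: no change
3. f -> v, k -> g, s -> z, t -> d / V _ V: fires at position(s) 4: niuvilip
surface: niuvilip

cell GRD=ma, TOR=so, SUR=ak:
underlying: niuf-u-ov-b
1. b -> p, d -> t, g -> k, v -> f, z -> s / _ #: fires at position(s) 8: niufuovp
2. 0 -> a / C _ C #: inserts after position(s) 7: niufuovap
3. f -> v, k -> g, s -> z, t -> d / V _ V: fires at position(s) 4: niuvuovap
surface: niuvuovap


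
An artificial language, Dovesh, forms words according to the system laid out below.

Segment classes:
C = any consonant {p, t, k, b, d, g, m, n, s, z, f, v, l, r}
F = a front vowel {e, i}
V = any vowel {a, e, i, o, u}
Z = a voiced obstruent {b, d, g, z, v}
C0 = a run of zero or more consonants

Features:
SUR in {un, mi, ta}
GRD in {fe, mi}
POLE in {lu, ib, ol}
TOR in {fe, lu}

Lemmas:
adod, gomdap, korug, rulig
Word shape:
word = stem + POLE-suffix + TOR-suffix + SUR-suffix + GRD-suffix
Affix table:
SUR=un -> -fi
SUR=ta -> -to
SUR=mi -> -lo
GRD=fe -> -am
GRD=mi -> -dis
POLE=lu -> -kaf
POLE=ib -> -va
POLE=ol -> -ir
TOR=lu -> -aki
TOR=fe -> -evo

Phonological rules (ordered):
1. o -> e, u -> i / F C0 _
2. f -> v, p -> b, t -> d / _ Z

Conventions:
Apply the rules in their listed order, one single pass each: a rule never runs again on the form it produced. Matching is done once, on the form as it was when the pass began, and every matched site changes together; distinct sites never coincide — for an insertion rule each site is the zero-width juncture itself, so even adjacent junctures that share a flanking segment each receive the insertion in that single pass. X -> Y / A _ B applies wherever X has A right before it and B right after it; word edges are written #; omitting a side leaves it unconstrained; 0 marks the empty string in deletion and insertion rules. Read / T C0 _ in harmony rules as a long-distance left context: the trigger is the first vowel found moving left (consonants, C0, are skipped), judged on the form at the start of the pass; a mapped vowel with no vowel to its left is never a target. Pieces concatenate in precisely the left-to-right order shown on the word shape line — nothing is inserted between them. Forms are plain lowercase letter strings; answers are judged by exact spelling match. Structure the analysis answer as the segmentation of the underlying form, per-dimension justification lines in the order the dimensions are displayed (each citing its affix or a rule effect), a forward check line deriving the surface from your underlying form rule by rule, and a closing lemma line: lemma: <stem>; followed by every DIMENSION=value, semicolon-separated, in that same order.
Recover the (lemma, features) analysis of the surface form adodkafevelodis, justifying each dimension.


underlying: adod-kaf-evo-lo-dis
SUR=mi - signalled by the affix -lo
GRD=mi - signalled by the affix -dis
POLE=lu - signalled by the affix -kaf
TOR=fe - signalled by the affix -evo
check: adodkafevolodis -> adodkafevelodis -> adodkafevelodis
lemma: adod; SUR=mi; GRD=mi; POLE=lu; TOR=fe


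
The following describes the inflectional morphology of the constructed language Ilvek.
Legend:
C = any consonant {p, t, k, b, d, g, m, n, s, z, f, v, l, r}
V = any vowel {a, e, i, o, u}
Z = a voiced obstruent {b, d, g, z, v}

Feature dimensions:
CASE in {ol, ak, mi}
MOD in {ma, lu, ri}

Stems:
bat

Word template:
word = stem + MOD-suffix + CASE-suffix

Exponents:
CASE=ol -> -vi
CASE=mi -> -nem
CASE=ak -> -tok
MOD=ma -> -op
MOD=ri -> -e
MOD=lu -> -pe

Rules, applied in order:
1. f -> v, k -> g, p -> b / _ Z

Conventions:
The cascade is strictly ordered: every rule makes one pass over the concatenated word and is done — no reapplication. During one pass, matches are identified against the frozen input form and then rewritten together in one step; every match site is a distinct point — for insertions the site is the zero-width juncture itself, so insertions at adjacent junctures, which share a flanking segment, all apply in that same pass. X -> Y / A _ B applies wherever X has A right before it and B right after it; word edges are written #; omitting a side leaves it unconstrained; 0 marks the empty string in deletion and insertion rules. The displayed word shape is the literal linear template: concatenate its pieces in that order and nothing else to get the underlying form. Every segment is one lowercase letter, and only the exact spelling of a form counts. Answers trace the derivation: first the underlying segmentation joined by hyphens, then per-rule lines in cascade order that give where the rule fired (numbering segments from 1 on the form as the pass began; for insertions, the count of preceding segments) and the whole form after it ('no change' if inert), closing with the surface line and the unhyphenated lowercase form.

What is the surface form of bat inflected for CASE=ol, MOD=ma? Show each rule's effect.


underlying: bat-op-vi
1. f -> v, k -> g, p -> b / _ Z: fires at position(s) 5: batobvi
surface: batobvi


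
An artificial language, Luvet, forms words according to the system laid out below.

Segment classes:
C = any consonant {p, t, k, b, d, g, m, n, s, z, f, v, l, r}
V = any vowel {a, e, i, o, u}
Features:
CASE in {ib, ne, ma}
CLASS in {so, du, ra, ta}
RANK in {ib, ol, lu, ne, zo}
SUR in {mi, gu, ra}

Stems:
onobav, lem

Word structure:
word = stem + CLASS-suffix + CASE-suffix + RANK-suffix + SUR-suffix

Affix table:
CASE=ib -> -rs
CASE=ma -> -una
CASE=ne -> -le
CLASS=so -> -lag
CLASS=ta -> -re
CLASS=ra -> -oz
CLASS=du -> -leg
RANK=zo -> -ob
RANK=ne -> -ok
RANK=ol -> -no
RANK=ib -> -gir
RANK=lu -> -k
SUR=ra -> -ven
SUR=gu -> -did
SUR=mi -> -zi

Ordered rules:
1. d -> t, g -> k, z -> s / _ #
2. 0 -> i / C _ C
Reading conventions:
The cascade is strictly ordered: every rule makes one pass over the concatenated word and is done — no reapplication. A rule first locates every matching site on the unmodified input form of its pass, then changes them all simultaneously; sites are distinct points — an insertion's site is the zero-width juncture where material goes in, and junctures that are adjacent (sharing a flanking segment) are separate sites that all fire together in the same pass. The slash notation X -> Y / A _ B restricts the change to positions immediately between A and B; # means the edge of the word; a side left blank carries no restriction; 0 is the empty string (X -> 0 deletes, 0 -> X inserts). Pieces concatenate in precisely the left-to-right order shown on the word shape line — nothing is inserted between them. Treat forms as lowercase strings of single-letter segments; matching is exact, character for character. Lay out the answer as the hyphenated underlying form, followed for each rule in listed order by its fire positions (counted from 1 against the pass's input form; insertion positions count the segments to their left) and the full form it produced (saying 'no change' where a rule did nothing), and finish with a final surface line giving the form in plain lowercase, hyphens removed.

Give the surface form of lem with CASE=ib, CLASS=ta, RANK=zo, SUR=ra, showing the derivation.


underlying: lem-re-rs-ob-ven
1. d -> t, g -> k, z -> s / _ #: no change
2. 0 -> i / C _ C: inserts after position(s) 3, 6, 9: lemirerisobiven
surface: lemirerisobiven


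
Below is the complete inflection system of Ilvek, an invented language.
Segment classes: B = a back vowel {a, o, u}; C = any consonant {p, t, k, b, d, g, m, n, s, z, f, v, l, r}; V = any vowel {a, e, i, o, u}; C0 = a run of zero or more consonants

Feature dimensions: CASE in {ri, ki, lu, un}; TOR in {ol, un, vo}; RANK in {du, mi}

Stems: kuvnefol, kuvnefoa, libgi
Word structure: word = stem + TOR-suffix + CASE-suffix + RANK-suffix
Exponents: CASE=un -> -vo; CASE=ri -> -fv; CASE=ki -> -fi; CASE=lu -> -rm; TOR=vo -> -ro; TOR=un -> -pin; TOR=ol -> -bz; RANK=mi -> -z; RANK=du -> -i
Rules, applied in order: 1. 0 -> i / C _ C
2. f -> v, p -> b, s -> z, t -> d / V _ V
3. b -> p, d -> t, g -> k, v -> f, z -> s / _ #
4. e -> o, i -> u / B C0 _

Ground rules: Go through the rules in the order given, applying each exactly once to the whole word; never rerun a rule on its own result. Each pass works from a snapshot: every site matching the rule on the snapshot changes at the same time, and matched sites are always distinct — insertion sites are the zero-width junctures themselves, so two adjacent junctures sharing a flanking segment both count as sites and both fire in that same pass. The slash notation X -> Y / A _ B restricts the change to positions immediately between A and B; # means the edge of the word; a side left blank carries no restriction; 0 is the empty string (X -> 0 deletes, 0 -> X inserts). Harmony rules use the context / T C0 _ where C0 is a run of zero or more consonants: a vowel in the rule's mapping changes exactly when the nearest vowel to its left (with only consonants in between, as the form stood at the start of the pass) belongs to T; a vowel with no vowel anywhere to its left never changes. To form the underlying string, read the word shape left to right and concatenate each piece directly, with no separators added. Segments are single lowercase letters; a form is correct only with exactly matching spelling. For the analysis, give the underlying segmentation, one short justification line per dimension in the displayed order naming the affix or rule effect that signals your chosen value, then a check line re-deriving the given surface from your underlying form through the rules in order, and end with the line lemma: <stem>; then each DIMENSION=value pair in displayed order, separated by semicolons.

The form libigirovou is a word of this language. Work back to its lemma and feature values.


underlying: libgi-ro-vo-i
CASE=un - signalled by the affix -vo
TOR=vo - signalled by the affix -ro
RANK=du - signalled by the affix -i
check: libgirovoi -> libigirovoi -> libigirovoi -> libigirovoi -> libigirovou
lemma: libgi; CASE=un; TOR=vo; RANK=du


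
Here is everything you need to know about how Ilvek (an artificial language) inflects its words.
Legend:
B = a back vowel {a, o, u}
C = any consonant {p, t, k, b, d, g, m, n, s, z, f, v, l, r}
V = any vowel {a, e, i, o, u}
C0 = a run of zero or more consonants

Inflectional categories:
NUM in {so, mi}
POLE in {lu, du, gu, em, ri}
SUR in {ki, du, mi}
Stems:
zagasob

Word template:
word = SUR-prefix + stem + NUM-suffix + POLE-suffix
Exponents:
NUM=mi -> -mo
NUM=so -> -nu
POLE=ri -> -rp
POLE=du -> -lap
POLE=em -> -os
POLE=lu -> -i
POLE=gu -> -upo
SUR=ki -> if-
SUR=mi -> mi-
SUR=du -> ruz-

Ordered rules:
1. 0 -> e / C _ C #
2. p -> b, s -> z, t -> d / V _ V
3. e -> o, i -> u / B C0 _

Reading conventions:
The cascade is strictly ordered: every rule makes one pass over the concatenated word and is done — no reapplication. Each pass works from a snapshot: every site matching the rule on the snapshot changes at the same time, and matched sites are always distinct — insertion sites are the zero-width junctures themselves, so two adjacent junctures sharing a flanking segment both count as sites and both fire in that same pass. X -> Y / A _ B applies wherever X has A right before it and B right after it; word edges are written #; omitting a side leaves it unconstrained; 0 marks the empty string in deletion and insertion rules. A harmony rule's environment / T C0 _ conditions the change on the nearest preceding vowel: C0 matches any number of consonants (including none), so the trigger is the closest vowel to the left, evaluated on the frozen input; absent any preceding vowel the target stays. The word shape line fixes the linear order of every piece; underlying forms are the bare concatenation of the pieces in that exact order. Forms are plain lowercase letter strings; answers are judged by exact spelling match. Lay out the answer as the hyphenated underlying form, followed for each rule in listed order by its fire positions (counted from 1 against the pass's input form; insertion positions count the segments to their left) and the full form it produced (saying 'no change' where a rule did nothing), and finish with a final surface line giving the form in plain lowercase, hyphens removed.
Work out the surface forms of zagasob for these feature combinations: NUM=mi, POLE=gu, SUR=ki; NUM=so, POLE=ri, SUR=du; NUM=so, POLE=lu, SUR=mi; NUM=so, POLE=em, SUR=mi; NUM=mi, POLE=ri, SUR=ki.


cell NUM=mi, POLE=gu, SUR=ki:
underlying: if-zagasob-mo-upo
1. 0 -> e / C _ C #: no change
2. p -> b, s -> z, t -> d / V _ V: fires at position(s) 7, 13: ifzagazobmoubo
3. e -> o, i -> u / B C0 _: no change
surface: ifzagazobmoubo

cell NUM=so, POLE=ri, SUR=du:
underlying: ruz-zagasob-nu-rp
1. 0 -> e / C _ C #: inserts after position(s) 13: ruzzagasobnurep
2. p -> b, s -> z, t -> d / V _ V: fires at position(s) 8: ruzzagazobnurep
3. e -> o, i -> u / B C0 _: fires at position(s) 14: ruzzagazobnurop
surface: ruzzagazobnurop

cell NUM=so, POLE=lu, SUR=mi:
underlying: mi-zagasob-nu-i
1. 0 -> e / C _ C #: no change
2. p -> b, s -> z, t -> d / V _ V: fires at position(s) 7: mizagazobnui
3. e -> o, i -> u / B C0 _: fires at position(s) 12: mizagazobnuu
surface: mizagazobnuu

cell NUM=so, POLE=em, SUR=mi:
underlying: mi-zagasob-nu-os
1. 0 -> e / C _ C #: no change
2. p -> b, s -> z, t -> d / V _ V: fires at position(s) 7: mizagazobnuos
3. e -> o, i -> u / B C0 _: no change
surface: mizagazobnuos

cell NUM=mi, POLE=ri, SUR=ki:
underlying: if-zagasob-mo-rp
1. 0 -> e / C _ C #: inserts after position(s) 12: ifzagasobmorep
2. p -> b, s -> z, t -> d / V _ V: fires at position(s) 7: ifzagazobmorep
3. e -> o, i -> u / B C0 _: fires at position(s) 13: ifzagazobmorop
surface: ifzagazobmorop


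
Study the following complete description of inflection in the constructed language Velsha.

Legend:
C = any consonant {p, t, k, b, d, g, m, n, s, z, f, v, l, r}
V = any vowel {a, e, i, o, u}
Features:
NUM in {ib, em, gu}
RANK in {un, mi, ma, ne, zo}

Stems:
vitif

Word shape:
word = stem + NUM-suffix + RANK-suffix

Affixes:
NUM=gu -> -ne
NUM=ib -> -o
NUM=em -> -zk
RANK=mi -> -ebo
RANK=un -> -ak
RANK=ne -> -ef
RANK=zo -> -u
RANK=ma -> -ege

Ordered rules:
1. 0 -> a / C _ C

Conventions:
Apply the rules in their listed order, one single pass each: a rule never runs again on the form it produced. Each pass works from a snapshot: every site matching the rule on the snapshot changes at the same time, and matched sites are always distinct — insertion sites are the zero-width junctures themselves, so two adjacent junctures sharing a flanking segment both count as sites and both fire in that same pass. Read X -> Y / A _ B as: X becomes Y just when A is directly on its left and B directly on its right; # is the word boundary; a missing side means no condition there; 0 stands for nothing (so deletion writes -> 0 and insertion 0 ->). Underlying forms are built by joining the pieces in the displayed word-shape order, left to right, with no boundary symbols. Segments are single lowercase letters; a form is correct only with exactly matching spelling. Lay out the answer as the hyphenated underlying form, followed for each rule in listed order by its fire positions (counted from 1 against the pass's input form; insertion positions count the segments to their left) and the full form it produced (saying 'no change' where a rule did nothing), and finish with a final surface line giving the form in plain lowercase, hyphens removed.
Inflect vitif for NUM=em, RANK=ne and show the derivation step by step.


underlying: vitif-zk-ef
1. 0 -> a / C _ C: inserts after position(s) 5, 6: vitifazakef
surface: vitifazakef


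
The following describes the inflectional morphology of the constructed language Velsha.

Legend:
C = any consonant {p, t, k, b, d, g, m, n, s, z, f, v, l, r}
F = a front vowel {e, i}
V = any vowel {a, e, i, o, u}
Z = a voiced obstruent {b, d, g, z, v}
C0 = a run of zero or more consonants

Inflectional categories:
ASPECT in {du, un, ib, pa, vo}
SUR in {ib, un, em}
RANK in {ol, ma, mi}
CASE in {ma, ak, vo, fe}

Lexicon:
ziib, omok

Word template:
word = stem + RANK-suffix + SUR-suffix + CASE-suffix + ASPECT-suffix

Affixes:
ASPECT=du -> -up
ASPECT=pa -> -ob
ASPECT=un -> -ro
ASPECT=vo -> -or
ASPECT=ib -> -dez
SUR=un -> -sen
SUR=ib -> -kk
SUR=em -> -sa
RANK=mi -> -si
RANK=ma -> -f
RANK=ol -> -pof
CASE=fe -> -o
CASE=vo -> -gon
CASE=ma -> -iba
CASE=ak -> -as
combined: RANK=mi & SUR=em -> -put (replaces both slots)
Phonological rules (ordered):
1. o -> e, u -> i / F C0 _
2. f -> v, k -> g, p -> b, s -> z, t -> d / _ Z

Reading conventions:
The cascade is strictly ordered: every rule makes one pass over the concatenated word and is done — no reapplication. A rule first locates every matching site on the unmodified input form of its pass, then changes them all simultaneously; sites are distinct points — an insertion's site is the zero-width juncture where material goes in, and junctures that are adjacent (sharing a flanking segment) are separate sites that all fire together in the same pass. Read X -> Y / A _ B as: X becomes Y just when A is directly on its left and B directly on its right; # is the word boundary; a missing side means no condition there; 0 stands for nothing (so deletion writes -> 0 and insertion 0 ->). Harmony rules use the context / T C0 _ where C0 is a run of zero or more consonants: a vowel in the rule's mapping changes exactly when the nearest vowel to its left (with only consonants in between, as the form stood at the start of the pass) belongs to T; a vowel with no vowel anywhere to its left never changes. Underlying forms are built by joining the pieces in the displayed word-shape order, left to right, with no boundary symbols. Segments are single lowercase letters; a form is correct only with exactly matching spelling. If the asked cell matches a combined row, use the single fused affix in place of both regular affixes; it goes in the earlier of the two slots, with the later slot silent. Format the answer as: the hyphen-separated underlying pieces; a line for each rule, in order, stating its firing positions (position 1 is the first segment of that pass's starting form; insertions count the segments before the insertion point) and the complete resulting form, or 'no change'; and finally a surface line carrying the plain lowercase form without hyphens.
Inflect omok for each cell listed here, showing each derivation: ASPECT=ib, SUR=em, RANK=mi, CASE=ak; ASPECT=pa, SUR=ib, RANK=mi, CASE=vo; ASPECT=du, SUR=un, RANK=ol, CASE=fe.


cell ASPECT=ib, SUR=em, RANK=mi, CASE=ak:
underlying: omok-put-as-dez
1. o -> e, u -> i / F C0 _: no change
2. f -> v, k -> g, p -> b, s -> z, t -> d / _ Z: fires at position(s) 9: omokputazdez
surface: omokputazdez

cell ASPECT=pa, SUR=ib, RANK=mi, CASE=vo:
underlying: omok-si-kk-gon-ob
1. o -> e, u -> i / F C0 _: fires at position(s) 10: omoksikkgenob
2. f -> v, k -> g, p -> b, s -> z, t -> d / _ Z: fires at position(s) 8: omoksikggenob
surface: omoksikggenob

cell ASPECT=du, SUR=un, RANK=ol, CASE=fe:
underlying: omok-pof-sen-o-up
1. o -> e, u -> i / F C0 _: fires at position(s) 11: omokpofseneup
2. f -> v, k -> g, p -> b, s -> z, t -> d / _ Z: no change
surface: omokpofseneup


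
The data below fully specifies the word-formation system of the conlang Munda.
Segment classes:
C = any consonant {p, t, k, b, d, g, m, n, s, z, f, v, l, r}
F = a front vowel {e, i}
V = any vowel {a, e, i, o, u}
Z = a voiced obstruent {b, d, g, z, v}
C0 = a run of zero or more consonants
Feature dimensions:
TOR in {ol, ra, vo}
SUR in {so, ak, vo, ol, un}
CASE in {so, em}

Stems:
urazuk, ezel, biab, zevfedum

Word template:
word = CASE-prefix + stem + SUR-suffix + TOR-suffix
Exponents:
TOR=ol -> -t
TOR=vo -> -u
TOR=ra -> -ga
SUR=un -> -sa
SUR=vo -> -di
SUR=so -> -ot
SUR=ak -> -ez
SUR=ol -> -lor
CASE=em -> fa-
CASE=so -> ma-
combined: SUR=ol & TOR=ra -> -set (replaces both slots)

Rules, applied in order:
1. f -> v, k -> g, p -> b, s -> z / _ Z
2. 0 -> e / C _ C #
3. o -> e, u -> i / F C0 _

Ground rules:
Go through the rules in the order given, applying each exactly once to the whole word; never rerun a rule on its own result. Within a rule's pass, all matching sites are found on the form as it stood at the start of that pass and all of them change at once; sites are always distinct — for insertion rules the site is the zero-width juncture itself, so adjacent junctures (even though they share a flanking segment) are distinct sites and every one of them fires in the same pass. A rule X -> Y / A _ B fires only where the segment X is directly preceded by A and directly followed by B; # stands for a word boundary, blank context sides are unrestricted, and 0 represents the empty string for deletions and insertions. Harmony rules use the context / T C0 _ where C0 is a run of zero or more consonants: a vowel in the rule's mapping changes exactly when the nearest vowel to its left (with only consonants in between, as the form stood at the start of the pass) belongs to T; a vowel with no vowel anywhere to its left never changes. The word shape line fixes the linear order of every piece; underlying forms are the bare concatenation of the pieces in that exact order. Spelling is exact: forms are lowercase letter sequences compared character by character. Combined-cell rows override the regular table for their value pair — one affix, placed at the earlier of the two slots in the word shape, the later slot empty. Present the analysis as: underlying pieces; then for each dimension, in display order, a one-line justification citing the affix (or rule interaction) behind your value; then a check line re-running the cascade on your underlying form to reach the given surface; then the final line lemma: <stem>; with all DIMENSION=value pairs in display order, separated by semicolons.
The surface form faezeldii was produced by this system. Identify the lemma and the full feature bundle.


underlying: fa-ezel-di-u
TOR=vo - signalled by the affix -u
SUR=vo - signalled by the affix -di
CASE=em - signalled by the affix fa-
check: faezeldiu -> faezeldiu -> faezeldiu -> faezeldii
lemma: ezel; TOR=vo; SUR=vo; CASE=em


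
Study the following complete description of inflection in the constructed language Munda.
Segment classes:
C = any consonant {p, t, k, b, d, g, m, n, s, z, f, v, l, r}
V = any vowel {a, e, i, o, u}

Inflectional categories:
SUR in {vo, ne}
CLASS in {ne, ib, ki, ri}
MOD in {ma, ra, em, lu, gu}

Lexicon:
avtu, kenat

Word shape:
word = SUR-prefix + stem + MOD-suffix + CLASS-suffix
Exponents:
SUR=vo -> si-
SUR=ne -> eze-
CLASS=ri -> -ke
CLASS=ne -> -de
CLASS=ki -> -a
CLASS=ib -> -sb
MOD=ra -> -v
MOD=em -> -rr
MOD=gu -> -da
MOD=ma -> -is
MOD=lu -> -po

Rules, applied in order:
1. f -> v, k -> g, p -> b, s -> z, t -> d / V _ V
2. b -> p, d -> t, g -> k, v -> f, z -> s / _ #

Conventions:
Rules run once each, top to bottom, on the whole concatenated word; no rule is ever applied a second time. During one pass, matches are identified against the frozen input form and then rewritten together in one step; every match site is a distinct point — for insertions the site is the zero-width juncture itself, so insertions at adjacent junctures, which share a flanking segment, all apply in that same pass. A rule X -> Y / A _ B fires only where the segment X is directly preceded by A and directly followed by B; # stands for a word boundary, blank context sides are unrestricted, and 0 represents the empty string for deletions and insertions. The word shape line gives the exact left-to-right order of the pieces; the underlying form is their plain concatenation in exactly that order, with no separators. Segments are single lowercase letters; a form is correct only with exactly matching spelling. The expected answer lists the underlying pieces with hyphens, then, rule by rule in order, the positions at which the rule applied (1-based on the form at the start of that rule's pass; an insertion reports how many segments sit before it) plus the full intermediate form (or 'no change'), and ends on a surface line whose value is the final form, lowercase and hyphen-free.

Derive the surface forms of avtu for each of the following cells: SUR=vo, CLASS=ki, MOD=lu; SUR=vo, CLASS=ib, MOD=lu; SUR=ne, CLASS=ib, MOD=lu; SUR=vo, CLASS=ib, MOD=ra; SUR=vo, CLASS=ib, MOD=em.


cell SUR=vo, CLASS=ki, MOD=lu:
underlying: si-avtu-po-a
1. f -> v, k -> g, p -> b, s -> z, t -> d / V _ V: fires at position(s) 7: siavtuboa
2. b -> p, d -> t, g -> k, v -> f, z -> s / _ #: no change
surface: siavtuboa

cell SUR=vo, CLASS=ib, MOD=lu:
underlying: si-avtu-po-sb
1. f -> v, k -> g, p -> b, s -> z, t -> d / V _ V: fires at position(s) 7: siavtubosb
2. b -> p, d -> t, g -> k, v -> f, z -> s / _ #: fires at position(s) 10: siavtubosp
surface: siavtubosp

cell SUR=ne, CLASS=ib, MOD=lu:
underlying: eze-avtu-po-sb
1. f -> v, k -> g, p -> b, s -> z, t -> d / V _ V: fires at position(s) 8: ezeavtubosb
2. b -> p, d -> t, g -> k, v -> f, z -> s / _ #: fires at position(s) 11: ezeavtubosp
surface: ezeavtubosp

cell SUR=vo, CLASS=ib, MOD=ra:
underlying: si-avtu-v-sb
1. f -> v, k -> g, p -> b, s -> z, t -> d / V _ V: no change
2. b -> p, d -> t, g -> k, v -> f, z -> s / _ #: fires at position(s) 9: siavtuvsp
surface: siavtuvsp

cell SUR=vo, CLASS=ib, MOD=em:
underlying: si-avtu-rr-sb
1. f -> v, k -> g, p -> b, s -> z, t -> d / V _ V: no change
2. b -> p, d -> t, g -> k, v -> f, z -> s / _ #: fires at position(s) 10: siavturrsp
surface: siavturrsp
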